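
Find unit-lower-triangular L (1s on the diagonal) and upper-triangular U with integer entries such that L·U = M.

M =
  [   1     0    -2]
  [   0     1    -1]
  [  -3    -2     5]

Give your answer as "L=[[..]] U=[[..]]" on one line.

L=[[1,0,0],[0,1,0],[-3,-2,1]] U=[[1,0,-2],[0,1,-1],[0,0,-3]]

  row1 -= 0·row0 → [0,1,-1]
  row2 -= -3·row0 → [0,-2,-1]
  row2 -= -2·row1 → [0,0,-3]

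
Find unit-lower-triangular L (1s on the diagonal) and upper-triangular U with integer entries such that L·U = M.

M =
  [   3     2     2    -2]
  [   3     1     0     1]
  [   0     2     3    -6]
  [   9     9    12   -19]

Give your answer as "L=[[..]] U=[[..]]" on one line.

  row1 -= 1·row0 → [0,-1,-2,3]
  row2 -= 0·row0 → [0,2,3,-6]
  row3 -= 3·row0 → [0,3,6,-13]
  row2 -= -2·row1 → [0,0,-1,0]
  row3 -= -3·row1 → [0,0,0,-4]
  row3 -= 0·row2 → [0,0,0,-4]

L=[[1,0,0,0],[1,1,0,0],[0,-2,1,0],[3,-3,0,1]] U=[[3,2,2,-2],[0,-1,-2,3],[0,0,-1,0],[0,0,0,-4]]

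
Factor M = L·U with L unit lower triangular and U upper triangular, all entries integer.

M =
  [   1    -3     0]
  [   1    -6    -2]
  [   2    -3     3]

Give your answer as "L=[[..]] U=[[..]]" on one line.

L=[[1,0,0],[1,1,0],[2,-1,1]] U=[[1,-3,0],[0,-3,-2],[0,0,1]]

  row1 -= 1·row0 → [0,-3,-2]
  row2 -= 2·row0 → [0,3,3]
  row2 -= -1·row1 → [0,0,1]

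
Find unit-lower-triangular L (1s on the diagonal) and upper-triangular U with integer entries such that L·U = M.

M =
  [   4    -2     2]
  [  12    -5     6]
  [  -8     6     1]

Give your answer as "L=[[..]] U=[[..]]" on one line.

L=[[1,0,0],[3,1,0],[-2,2,1]] U=[[4,-2,2],[0,1,0],[0,0,5]]

  row1 -= 3·row0 → [0,1,0]
  row2 -= -2·row0 → [0,2,5]
  row2 -= 2·row1 → [0,0,5]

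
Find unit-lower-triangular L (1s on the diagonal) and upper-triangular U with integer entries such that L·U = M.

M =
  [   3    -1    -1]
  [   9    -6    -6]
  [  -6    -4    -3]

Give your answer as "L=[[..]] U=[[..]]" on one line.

  r1 -= 3·r0 → [0,-3,-3]
  r2 -= -2·r0 → [0,-6,-5]
  r2 -= 2·r1 → [0,0,1]

L=[[1,0,0],[3,1,0],[-2,2,1]] U=[[3,-1,-1],[0,-3,-3],[0,0,1]]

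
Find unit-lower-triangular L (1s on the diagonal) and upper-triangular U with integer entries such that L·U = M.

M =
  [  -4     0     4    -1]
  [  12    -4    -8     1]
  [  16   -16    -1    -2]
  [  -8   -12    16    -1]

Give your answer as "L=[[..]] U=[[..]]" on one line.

  row1 -= -3·row0 → [0,-4,4,-2]
  row2 -= -4·row0 → [0,-16,15,-6]
  row3 -= 2·row0 → [0,-12,8,1]
  row2 -= 4·row1 → [0,0,-1,2]
  row3 -= 3·row1 → [0,0,-4,7]
  row3 -= 4·row2 → [0,0,0,-1]

L=[[1,0,0,0],[-3,1,0,0],[-4,4,1,0],[2,3,4,1]] U=[[-4,0,4,-1],[0,-4,4,-2],[0,0,-1,2],[0,0,0,-1]]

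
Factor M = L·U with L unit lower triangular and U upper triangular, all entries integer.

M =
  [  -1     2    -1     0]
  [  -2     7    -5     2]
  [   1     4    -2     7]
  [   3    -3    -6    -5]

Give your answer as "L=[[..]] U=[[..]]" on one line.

  r1 -= 2·r0 → [0,3,-3,2]
  r2 -= -1·r0 → [0,6,-3,7]
  r3 -= -3·r0 → [0,3,-9,-5]
  r2 -= 2·r1 → [0,0,3,3]
  r3 -= 1·r1 → [0,0,-6,-7]
  r3 -= -2·r2 → [0,0,0,-1]

L=[[1,0,0,0],[2,1,0,0],[-1,2,1,0],[-3,1,-2,1]] U=[[-1,2,-1,0],[0,3,-3,2],[0,0,3,3],[0,0,0,-1]]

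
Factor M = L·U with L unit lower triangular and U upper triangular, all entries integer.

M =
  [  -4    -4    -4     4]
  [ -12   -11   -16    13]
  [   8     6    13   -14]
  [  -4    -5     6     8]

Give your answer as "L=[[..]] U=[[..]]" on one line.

  R1 -= 3·R0 → [0,1,-4,1]
  R2 -= -2·R0 → [0,-2,5,-6]
  R3 -= 1·R0 → [0,-1,10,4]
  R2 -= -2·R1 → [0,0,-3,-4]
  R3 -= -1·R1 → [0,0,6,5]
  R3 -= -2·R2 → [0,0,0,-3]

L=[[1,0,0,0],[3,1,0,0],[-2,-2,1,0],[1,-1,-2,1]] U=[[-4,-4,-4,4],[0,1,-4,1],[0,0,-3,-4],[0,0,0,-3]]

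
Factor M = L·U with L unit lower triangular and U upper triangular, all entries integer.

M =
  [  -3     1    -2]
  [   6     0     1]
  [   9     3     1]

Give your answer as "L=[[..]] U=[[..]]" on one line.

L=[[1,0,0],[-2,1,0],[-3,3,1]] U=[[-3,1,-2],[0,2,-3],[0,0,4]]

  row1 -= -2·row0 → [0,2,-3]
  row2 -= -3·row0 → [0,6,-5]
  row2 -= 3·row1 → [0,0,4]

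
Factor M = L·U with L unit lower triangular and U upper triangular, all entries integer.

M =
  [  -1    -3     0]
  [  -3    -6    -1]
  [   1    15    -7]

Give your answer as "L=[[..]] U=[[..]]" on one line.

  r1 -= 3·r0 → [0,3,-1]
  r2 -= -1·r0 → [0,12,-7]
  r2 -= 4·r1 → [0,0,-3]

L=[[1,0,0],[3,1,0],[-1,4,1]] U=[[-1,-3,0],[0,3,-1],[0,0,-3]]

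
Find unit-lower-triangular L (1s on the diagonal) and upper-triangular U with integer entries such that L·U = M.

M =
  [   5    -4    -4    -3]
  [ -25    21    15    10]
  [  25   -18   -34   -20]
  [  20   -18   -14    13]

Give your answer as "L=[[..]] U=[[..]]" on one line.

L=[[1,0,0,0],[-5,1,0,0],[5,2,1,0],[4,-2,2,1]] U=[[5,-4,-4,-3],[0,1,-5,-5],[0,0,-4,5],[0,0,0,5]]

  r1 -= -5·r0 → [0,1,-5,-5]
  r2 -= 5·r0 → [0,2,-14,-5]
  r3 -= 4·r0 → [0,-2,2,25]
  r2 -= 2·r1 → [0,0,-4,5]
  r3 -= -2·r1 → [0,0,-8,15]
  r3 -= 2·r2 → [0,0,0,5]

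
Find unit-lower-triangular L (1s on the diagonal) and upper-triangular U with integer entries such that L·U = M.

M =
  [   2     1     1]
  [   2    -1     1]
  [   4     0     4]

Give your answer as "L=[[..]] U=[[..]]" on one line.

L=[[1,0,0],[1,1,0],[2,1,1]] U=[[2,1,1],[0,-2,0],[0,0,2]]

  row1 -= 1·row0 → [0,-2,0]
  row2 -= 2·row0 → [0,-2,2]
  row2 -= 1·row1 → [0,0,2]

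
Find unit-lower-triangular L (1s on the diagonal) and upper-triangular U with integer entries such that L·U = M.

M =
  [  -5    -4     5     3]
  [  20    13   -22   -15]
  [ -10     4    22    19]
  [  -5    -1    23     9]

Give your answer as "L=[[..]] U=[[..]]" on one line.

  row1 -= -4·row0 → [0,-3,-2,-3]
  row2 -= 2·row0 → [0,12,12,13]
  row3 -= 1·row0 → [0,3,18,6]
  row2 -= -4·row1 → [0,0,4,1]
  row3 -= -1·row1 → [0,0,16,3]
  row3 -= 4·row2 → [0,0,0,-1]

L=[[1,0,0,0],[-4,1,0,0],[2,-4,1,0],[1,-1,4,1]] U=[[-5,-4,5,3],[0,-3,-2,-3],[0,0,4,1],[0,0,0,-1]]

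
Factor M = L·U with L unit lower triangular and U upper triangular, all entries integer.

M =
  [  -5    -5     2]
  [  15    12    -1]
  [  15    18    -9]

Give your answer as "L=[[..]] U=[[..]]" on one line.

  r1 -= -3·r0 → [0,-3,5]
  r2 -= -3·r0 → [0,3,-3]
  r2 -= -1·r1 → [0,0,2]

L=[[1,0,0],[-3,1,0],[-3,-1,1]] U=[[-5,-5,2],[0,-3,5],[0,0,2]]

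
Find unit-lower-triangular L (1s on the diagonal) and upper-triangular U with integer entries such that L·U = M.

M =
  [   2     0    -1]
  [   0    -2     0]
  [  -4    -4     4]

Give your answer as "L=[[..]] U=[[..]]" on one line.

  r1 -= 0·r0 → [0,-2,0]
  r2 -= -2·r0 → [0,-4,2]
  r2 -= 2·r1 → [0,0,2]

L=[[1,0,0],[0,1,0],[-2,2,1]] U=[[2,0,-1],[0,-2,0],[0,0,2]]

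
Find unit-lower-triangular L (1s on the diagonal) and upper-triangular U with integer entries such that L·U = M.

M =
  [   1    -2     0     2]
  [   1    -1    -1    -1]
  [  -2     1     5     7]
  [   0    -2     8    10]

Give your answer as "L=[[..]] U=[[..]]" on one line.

L=[[1,0,0,0],[1,1,0,0],[-2,-3,1,0],[0,-2,3,1]] U=[[1,-2,0,2],[0,1,-1,-3],[0,0,2,2],[0,0,0,-2]]

  row1 -= 1·row0 → [0,1,-1,-3]
  row2 -= -2·row0 → [0,-3,5,11]
  row3 -= 0·row0 → [0,-2,8,10]
  row2 -= -3·row1 → [0,0,2,2]
  row3 -= -2·row1 → [0,0,6,4]
  row3 -= 3·row2 → [0,0,0,-2]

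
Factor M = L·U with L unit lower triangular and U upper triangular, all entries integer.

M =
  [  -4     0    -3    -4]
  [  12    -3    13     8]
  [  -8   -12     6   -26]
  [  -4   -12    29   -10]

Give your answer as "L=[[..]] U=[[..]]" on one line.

  r1 -= -3·r0 → [0,-3,4,-4]
  r2 -= 2·r0 → [0,-12,12,-18]
  r3 -= 1·r0 → [0,-12,32,-6]
  r2 -= 4·r1 → [0,0,-4,-2]
  r3 -= 4·r1 → [0,0,16,10]
  r3 -= -4·r2 → [0,0,0,2]

L=[[1,0,0,0],[-3,1,0,0],[2,4,1,0],[1,4,-4,1]] U=[[-4,0,-3,-4],[0,-3,4,-4],[0,0,-4,-2],[0,0,0,2]]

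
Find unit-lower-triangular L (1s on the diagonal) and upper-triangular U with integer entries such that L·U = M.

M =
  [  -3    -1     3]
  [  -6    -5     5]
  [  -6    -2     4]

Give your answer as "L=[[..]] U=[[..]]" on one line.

L=[[1,0,0],[2,1,0],[2,0,1]] U=[[-3,-1,3],[0,-3,-1],[0,0,-2]]

  r1 -= 2·r0 → [0,-3,-1]
  r2 -= 2·r0 → [0,0,-2]
  r2 -= 0·r1 → [0,0,-2]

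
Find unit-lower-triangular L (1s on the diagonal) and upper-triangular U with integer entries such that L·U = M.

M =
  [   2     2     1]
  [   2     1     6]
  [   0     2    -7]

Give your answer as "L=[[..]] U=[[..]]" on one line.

  row1 -= 1·row0 → [0,-1,5]
  row2 -= 0·row0 → [0,2,-7]
  row2 -= -2·row1 → [0,0,3]

L=[[1,0,0],[1,1,0],[0,-2,1]] U=[[2,2,1],[0,-1,5],[0,0,3]]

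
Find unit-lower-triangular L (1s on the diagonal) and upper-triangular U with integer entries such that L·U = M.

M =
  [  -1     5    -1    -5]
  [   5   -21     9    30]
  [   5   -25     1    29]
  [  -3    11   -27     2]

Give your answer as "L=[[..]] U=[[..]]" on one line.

L=[[1,0,0,0],[-5,1,0,0],[-5,0,1,0],[3,-1,5,1]] U=[[-1,5,-1,-5],[0,4,4,5],[0,0,-4,4],[0,0,0,2]]

  row1 -= -5·row0 → [0,4,4,5]
  row2 -= -5·row0 → [0,0,-4,4]
  row3 -= 3·row0 → [0,-4,-24,17]
  row2 -= 0·row1 → [0,0,-4,4]
  row3 -= -1·row1 → [0,0,-20,22]
  row3 -= 5·row2 → [0,0,0,2]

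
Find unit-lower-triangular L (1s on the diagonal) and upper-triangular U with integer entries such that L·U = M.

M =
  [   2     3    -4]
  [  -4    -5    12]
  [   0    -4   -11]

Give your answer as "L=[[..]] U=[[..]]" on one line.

L=[[1,0,0],[-2,1,0],[0,-4,1]] U=[[2,3,-4],[0,1,4],[0,0,5]]

  R1 -= -2·R0 → [0,1,4]
  R2 -= 0·R0 → [0,-4,-11]
  R2 -= -4·R1 → [0,0,5]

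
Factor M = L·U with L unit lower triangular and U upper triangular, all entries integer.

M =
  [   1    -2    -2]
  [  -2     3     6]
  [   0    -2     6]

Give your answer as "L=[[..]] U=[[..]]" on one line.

L=[[1,0,0],[-2,1,0],[0,2,1]] U=[[1,-2,-2],[0,-1,2],[0,0,2]]

  r1 -= -2·r0 → [0,-1,2]
  r2 -= 0·r0 → [0,-2,6]
  r2 -= 2·r1 → [0,0,2]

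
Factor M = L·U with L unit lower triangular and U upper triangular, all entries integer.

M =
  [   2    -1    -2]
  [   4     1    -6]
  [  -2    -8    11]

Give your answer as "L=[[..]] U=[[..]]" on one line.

L=[[1,0,0],[2,1,0],[-1,-3,1]] U=[[2,-1,-2],[0,3,-2],[0,0,3]]

  r1 -= 2·r0 → [0,3,-2]
  r2 -= -1·r0 → [0,-9,9]
  r2 -= -3·r1 → [0,0,3]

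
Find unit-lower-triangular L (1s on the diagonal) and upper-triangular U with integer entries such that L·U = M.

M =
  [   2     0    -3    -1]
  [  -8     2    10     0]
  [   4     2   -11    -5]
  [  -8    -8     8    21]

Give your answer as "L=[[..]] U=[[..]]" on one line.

  row1 -= -4·row0 → [0,2,-2,-4]
  row2 -= 2·row0 → [0,2,-5,-3]
  row3 -= -4·row0 → [0,-8,-4,17]
  row2 -= 1·row1 → [0,0,-3,1]
  row3 -= -4·row1 → [0,0,-12,1]
  row3 -= 4·row2 → [0,0,0,-3]

L=[[1,0,0,0],[-4,1,0,0],[2,1,1,0],[-4,-4,4,1]] U=[[2,0,-3,-1],[0,2,-2,-4],[0,0,-3,1],[0,0,0,-3]]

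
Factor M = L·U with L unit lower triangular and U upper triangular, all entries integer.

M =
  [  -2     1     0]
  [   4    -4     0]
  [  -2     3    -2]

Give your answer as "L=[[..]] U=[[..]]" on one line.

L=[[1,0,0],[-2,1,0],[1,-1,1]] U=[[-2,1,0],[0,-2,0],[0,0,-2]]

  row1 -= -2·row0 → [0,-2,0]
  row2 -= 1·row0 → [0,2,-2]
  row2 -= -1·row1 → [0,0,-2]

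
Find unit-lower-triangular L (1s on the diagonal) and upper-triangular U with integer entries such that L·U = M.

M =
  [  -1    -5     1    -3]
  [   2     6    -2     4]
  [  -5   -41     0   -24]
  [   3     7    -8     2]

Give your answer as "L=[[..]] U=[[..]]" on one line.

  R1 -= -2·R0 → [0,-4,0,-2]
  R2 -= 5·R0 → [0,-16,-5,-9]
  R3 -= -3·R0 → [0,-8,-5,-7]
  R2 -= 4·R1 → [0,0,-5,-1]
  R3 -= 2·R1 → [0,0,-5,-3]
  R3 -= 1·R2 → [0,0,0,-2]

L=[[1,0,0,0],[-2,1,0,0],[5,4,1,0],[-3,2,1,1]] U=[[-1,-5,1,-3],[0,-4,0,-2],[0,0,-5,-1],[0,0,0,-2]]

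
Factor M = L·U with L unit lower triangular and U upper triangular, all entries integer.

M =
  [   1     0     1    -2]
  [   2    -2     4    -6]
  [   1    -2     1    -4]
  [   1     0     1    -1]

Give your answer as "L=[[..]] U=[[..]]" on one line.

L=[[1,0,0,0],[2,1,0,0],[1,1,1,0],[1,0,0,1]] U=[[1,0,1,-2],[0,-2,2,-2],[0,0,-2,0],[0,0,0,1]]

  r1 -= 2·r0 → [0,-2,2,-2]
  r2 -= 1·r0 → [0,-2,0,-2]
  r3 -= 1·r0 → [0,0,0,1]
  r2 -= 1·r1 → [0,0,-2,0]
  r3 -= 0·r1 → [0,0,0,1]
  r3 -= 0·r2 → [0,0,0,1]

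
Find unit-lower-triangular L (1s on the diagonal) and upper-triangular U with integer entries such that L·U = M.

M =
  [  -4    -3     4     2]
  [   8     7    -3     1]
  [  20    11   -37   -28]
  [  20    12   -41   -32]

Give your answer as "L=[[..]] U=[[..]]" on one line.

L=[[1,0,0,0],[-2,1,0,0],[-5,-4,1,0],[-5,-3,-2,1]] U=[[-4,-3,4,2],[0,1,5,5],[0,0,3,2],[0,0,0,-3]]

  R1 -= -2·R0 → [0,1,5,5]
  R2 -= -5·R0 → [0,-4,-17,-18]
  R3 -= -5·R0 → [0,-3,-21,-22]
  R2 -= -4·R1 → [0,0,3,2]
  R3 -= -3·R1 → [0,0,-6,-7]
  R3 -= -2·R2 → [0,0,0,-3]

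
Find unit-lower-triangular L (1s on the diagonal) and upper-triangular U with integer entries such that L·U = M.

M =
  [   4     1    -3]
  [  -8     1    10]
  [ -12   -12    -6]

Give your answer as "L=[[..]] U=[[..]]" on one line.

L=[[1,0,0],[-2,1,0],[-3,-3,1]] U=[[4,1,-3],[0,3,4],[0,0,-3]]

  R1 -= -2·R0 → [0,3,4]
  R2 -= -3·R0 → [0,-9,-15]
  R2 -= -3·R1 → [0,0,-3]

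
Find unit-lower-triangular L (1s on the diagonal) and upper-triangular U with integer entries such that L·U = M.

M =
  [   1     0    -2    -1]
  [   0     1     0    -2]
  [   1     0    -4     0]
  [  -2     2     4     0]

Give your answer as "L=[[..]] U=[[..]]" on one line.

L=[[1,0,0,0],[0,1,0,0],[1,0,1,0],[-2,2,0,1]] U=[[1,0,-2,-1],[0,1,0,-2],[0,0,-2,1],[0,0,0,2]]

  r1 -= 0·r0 → [0,1,0,-2]
  r2 -= 1·r0 → [0,0,-2,1]
  r3 -= -2·r0 → [0,2,0,-2]
  r2 -= 0·r1 → [0,0,-2,1]
  r3 -= 2·r1 → [0,0,0,2]
  r3 -= 0·r2 → [0,0,0,2]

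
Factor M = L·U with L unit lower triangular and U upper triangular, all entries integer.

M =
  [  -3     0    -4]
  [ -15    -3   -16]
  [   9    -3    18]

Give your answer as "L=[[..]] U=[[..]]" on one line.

L=[[1,0,0],[5,1,0],[-3,1,1]] U=[[-3,0,-4],[0,-3,4],[0,0,2]]

  row1 -= 5·row0 → [0,-3,4]
  row2 -= -3·row0 → [0,-3,6]
  row2 -= 1·row1 → [0,0,2]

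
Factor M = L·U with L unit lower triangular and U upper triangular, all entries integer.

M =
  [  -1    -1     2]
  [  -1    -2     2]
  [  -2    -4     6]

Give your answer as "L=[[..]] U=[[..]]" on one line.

  row1 -= 1·row0 → [0,-1,0]
  row2 -= 2·row0 → [0,-2,2]
  row2 -= 2·row1 → [0,0,2]

L=[[1,0,0],[1,1,0],[2,2,1]] U=[[-1,-1,2],[0,-1,0],[0,0,2]]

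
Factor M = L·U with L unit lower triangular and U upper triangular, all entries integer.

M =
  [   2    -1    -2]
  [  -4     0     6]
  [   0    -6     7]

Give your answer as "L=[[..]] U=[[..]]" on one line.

L=[[1,0,0],[-2,1,0],[0,3,1]] U=[[2,-1,-2],[0,-2,2],[0,0,1]]

  R1 -= -2·R0 → [0,-2,2]
  R2 -= 0·R0 → [0,-6,7]
  R2 -= 3·R1 → [0,0,1]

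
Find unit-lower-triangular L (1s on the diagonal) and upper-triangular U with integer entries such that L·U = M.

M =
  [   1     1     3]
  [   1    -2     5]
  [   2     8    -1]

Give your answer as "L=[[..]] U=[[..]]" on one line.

L=[[1,0,0],[1,1,0],[2,-2,1]] U=[[1,1,3],[0,-3,2],[0,0,-3]]

  row1 -= 1·row0 → [0,-3,2]
  row2 -= 2·row0 → [0,6,-7]
  row2 -= -2·row1 → [0,0,-3]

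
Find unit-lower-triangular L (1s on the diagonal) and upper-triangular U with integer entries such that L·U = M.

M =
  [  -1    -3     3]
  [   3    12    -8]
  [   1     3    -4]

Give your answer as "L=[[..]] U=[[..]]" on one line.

  R1 -= -3·R0 → [0,3,1]
  R2 -= -1·R0 → [0,0,-1]
  R2 -= 0·R1 → [0,0,-1]

L=[[1,0,0],[-3,1,0],[-1,0,1]] U=[[-1,-3,3],[0,3,1],[0,0,-1]]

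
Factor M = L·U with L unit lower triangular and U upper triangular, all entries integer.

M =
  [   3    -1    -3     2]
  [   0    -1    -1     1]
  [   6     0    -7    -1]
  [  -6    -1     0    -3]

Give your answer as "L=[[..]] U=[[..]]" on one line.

L=[[1,0,0,0],[0,1,0,0],[2,-2,1,0],[-2,3,1,1]] U=[[3,-1,-3,2],[0,-1,-1,1],[0,0,-3,-3],[0,0,0,1]]

  R1 -= 0·R0 → [0,-1,-1,1]
  R2 -= 2·R0 → [0,2,-1,-5]
  R3 -= -2·R0 → [0,-3,-6,1]
  R2 -= -2·R1 → [0,0,-3,-3]
  R3 -= 3·R1 → [0,0,-3,-2]
  R3 -= 1·R2 → [0,0,0,1]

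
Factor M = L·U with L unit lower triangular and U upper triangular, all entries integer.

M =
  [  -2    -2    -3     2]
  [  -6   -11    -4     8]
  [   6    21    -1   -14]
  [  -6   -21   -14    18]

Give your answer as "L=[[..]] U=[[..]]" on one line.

  row1 -= 3·row0 → [0,-5,5,2]
  row2 -= -3·row0 → [0,15,-10,-8]
  row3 -= 3·row0 → [0,-15,-5,12]
  row2 -= -3·row1 → [0,0,5,-2]
  row3 -= 3·row1 → [0,0,-20,6]
  row3 -= -4·row2 → [0,0,0,-2]

L=[[1,0,0,0],[3,1,0,0],[-3,-3,1,0],[3,3,-4,1]] U=[[-2,-2,-3,2],[0,-5,5,2],[0,0,5,-2],[0,0,0,-2]]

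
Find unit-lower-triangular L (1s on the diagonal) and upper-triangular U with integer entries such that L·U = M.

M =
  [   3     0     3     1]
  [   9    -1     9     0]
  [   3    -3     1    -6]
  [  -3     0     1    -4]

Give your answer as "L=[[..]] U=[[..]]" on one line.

L=[[1,0,0,0],[3,1,0,0],[1,3,1,0],[-1,0,-2,1]] U=[[3,0,3,1],[0,-1,0,-3],[0,0,-2,2],[0,0,0,1]]

  R1 -= 3·R0 → [0,-1,0,-3]
  R2 -= 1·R0 → [0,-3,-2,-7]
  R3 -= -1·R0 → [0,0,4,-3]
  R2 -= 3·R1 → [0,0,-2,2]
  R3 -= 0·R1 → [0,0,4,-3]
  R3 -= -2·R2 → [0,0,0,1]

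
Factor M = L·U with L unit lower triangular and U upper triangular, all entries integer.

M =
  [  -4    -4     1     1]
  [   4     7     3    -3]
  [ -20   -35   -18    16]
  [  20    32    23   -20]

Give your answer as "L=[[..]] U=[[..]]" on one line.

  R1 -= -1·R0 → [0,3,4,-2]
  R2 -= 5·R0 → [0,-15,-23,11]
  R3 -= -5·R0 → [0,12,28,-15]
  R2 -= -5·R1 → [0,0,-3,1]
  R3 -= 4·R1 → [0,0,12,-7]
  R3 -= -4·R2 → [0,0,0,-3]

L=[[1,0,0,0],[-1,1,0,0],[5,-5,1,0],[-5,4,-4,1]] U=[[-4,-4,1,1],[0,3,4,-2],[0,0,-3,1],[0,0,0,-3]]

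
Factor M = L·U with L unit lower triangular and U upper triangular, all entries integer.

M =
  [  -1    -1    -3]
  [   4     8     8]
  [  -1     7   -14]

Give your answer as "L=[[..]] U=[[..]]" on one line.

  r1 -= -4·r0 → [0,4,-4]
  r2 -= 1·r0 → [0,8,-11]
  r2 -= 2·r1 → [0,0,-3]

L=[[1,0,0],[-4,1,0],[1,2,1]] U=[[-1,-1,-3],[0,4,-4],[0,0,-3]]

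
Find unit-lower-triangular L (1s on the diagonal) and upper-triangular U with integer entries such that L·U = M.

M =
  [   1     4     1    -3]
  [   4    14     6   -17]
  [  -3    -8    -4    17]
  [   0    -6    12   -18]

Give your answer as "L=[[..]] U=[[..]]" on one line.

L=[[1,0,0,0],[4,1,0,0],[-3,-2,1,0],[0,3,2,1]] U=[[1,4,1,-3],[0,-2,2,-5],[0,0,3,-2],[0,0,0,1]]

  r1 -= 4·r0 → [0,-2,2,-5]
  r2 -= -3·r0 → [0,4,-1,8]
  r3 -= 0·r0 → [0,-6,12,-18]
  r2 -= -2·r1 → [0,0,3,-2]
  r3 -= 3·r1 → [0,0,6,-3]
  r3 -= 2·r2 → [0,0,0,1]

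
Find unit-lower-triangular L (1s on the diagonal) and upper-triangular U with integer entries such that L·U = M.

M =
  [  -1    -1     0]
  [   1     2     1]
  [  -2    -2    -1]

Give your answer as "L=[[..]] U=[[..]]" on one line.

  row1 -= -1·row0 → [0,1,1]
  row2 -= 2·row0 → [0,0,-1]
  row2 -= 0·row1 → [0,0,-1]

L=[[1,0,0],[-1,1,0],[2,0,1]] U=[[-1,-1,0],[0,1,1],[0,0,-1]]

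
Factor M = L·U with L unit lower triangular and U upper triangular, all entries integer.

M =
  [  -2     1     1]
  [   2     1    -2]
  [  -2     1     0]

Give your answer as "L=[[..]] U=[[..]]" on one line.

L=[[1,0,0],[-1,1,0],[1,0,1]] U=[[-2,1,1],[0,2,-1],[0,0,-1]]

  r1 -= -1·r0 → [0,2,-1]
  r2 -= 1·r0 → [0,0,-1]
  r2 -= 0·r1 → [0,0,-1]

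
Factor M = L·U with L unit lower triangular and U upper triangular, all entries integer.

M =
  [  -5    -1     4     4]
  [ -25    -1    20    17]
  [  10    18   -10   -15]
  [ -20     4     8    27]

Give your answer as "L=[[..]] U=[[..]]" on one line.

L=[[1,0,0,0],[5,1,0,0],[-2,4,1,0],[4,2,4,1]] U=[[-5,-1,4,4],[0,4,0,-3],[0,0,-2,5],[0,0,0,-3]]

  R1 -= 5·R0 → [0,4,0,-3]
  R2 -= -2·R0 → [0,16,-2,-7]
  R3 -= 4·R0 → [0,8,-8,11]
  R2 -= 4·R1 → [0,0,-2,5]
  R3 -= 2·R1 → [0,0,-8,17]
  R3 -= 4·R2 → [0,0,0,-3]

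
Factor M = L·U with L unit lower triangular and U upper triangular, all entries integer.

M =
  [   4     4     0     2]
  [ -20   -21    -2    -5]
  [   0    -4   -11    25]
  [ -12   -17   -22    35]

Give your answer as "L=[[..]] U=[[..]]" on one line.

L=[[1,0,0,0],[-5,1,0,0],[0,4,1,0],[-3,5,4,1]] U=[[4,4,0,2],[0,-1,-2,5],[0,0,-3,5],[0,0,0,-4]]

  r1 -= -5·r0 → [0,-1,-2,5]
  r2 -= 0·r0 → [0,-4,-11,25]
  r3 -= -3·r0 → [0,-5,-22,41]
  r2 -= 4·r1 → [0,0,-3,5]
  r3 -= 5·r1 → [0,0,-12,16]
  r3 -= 4·r2 → [0,0,0,-4]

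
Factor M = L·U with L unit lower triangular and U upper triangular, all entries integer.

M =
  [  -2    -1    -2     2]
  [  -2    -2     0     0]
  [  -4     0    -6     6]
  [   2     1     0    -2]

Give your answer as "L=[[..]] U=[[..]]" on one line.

  R1 -= 1·R0 → [0,-1,2,-2]
  R2 -= 2·R0 → [0,2,-2,2]
  R3 -= -1·R0 → [0,0,-2,0]
  R2 -= -2·R1 → [0,0,2,-2]
  R3 -= 0·R1 → [0,0,-2,0]
  R3 -= -1·R2 → [0,0,0,-2]

L=[[1,0,0,0],[1,1,0,0],[2,-2,1,0],[-1,0,-1,1]] U=[[-2,-1,-2,2],[0,-1,2,-2],[0,0,2,-2],[0,0,0,-2]]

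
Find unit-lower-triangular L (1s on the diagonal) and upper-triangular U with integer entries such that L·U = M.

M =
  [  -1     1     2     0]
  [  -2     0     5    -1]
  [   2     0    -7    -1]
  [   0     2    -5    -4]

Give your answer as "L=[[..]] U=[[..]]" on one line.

L=[[1,0,0,0],[2,1,0,0],[-2,-1,1,0],[0,-1,2,1]] U=[[-1,1,2,0],[0,-2,1,-1],[0,0,-2,-2],[0,0,0,-1]]

  row1 -= 2·row0 → [0,-2,1,-1]
  row2 -= -2·row0 → [0,2,-3,-1]
  row3 -= 0·row0 → [0,2,-5,-4]
  row2 -= -1·row1 → [0,0,-2,-2]
  row3 -= -1·row1 → [0,0,-4,-5]
  row3 -= 2·row2 → [0,0,0,-1]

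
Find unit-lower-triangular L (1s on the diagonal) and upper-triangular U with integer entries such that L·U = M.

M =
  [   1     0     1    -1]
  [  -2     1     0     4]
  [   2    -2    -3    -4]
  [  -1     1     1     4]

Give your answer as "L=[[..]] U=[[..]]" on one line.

  row1 -= -2·row0 → [0,1,2,2]
  row2 -= 2·row0 → [0,-2,-5,-2]
  row3 -= -1·row0 → [0,1,2,3]
  row2 -= -2·row1 → [0,0,-1,2]
  row3 -= 1·row1 → [0,0,0,1]
  row3 -= 0·row2 → [0,0,0,1]

L=[[1,0,0,0],[-2,1,0,0],[2,-2,1,0],[-1,1,0,1]] U=[[1,0,1,-1],[0,1,2,2],[0,0,-1,2],[0,0,0,1]]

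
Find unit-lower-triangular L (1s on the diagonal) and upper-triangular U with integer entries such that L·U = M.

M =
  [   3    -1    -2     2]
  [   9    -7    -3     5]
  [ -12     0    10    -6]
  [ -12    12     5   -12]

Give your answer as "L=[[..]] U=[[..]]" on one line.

L=[[1,0,0,0],[3,1,0,0],[-4,1,1,0],[-4,-2,-3,1]] U=[[3,-1,-2,2],[0,-4,3,-1],[0,0,-1,3],[0,0,0,3]]

  row1 -= 3·row0 → [0,-4,3,-1]
  row2 -= -4·row0 → [0,-4,2,2]
  row3 -= -4·row0 → [0,8,-3,-4]
  row2 -= 1·row1 → [0,0,-1,3]
  row3 -= -2·row1 → [0,0,3,-6]
  row3 -= -3·row2 → [0,0,0,3]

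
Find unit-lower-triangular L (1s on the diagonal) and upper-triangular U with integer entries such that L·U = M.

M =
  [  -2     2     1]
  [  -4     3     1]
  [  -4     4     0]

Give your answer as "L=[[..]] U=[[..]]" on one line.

  R1 -= 2·R0 → [0,-1,-1]
  R2 -= 2·R0 → [0,0,-2]
  R2 -= 0·R1 → [0,0,-2]

L=[[1,0,0],[2,1,0],[2,0,1]] U=[[-2,2,1],[0,-1,-1],[0,0,-2]]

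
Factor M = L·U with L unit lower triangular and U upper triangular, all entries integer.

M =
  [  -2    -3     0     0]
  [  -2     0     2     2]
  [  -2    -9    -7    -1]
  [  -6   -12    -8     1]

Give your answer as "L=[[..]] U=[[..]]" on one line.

  r1 -= 1·r0 → [0,3,2,2]
  r2 -= 1·r0 → [0,-6,-7,-1]
  r3 -= 3·r0 → [0,-3,-8,1]
  r2 -= -2·r1 → [0,0,-3,3]
  r3 -= -1·r1 → [0,0,-6,3]
  r3 -= 2·r2 → [0,0,0,-3]

L=[[1,0,0,0],[1,1,0,0],[1,-2,1,0],[3,-1,2,1]] U=[[-2,-3,0,0],[0,3,2,2],[0,0,-3,3],[0,0,0,-3]]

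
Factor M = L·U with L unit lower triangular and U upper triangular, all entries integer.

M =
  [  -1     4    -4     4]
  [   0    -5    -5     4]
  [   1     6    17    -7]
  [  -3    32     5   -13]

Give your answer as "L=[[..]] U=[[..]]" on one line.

  r1 -= 0·r0 → [0,-5,-5,4]
  r2 -= -1·r0 → [0,10,13,-3]
  r3 -= 3·r0 → [0,20,17,-25]
  r2 -= -2·r1 → [0,0,3,5]
  r3 -= -4·r1 → [0,0,-3,-9]
  r3 -= -1·r2 → [0,0,0,-4]

L=[[1,0,0,0],[0,1,0,0],[-1,-2,1,0],[3,-4,-1,1]] U=[[-1,4,-4,4],[0,-5,-5,4],[0,0,3,5],[0,0,0,-4]]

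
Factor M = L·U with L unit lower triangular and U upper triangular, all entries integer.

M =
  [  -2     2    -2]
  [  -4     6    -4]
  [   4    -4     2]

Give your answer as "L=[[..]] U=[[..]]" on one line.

  r1 -= 2·r0 → [0,2,0]
  r2 -= -2·r0 → [0,0,-2]
  r2 -= 0·r1 → [0,0,-2]

L=[[1,0,0],[2,1,0],[-2,0,1]] U=[[-2,2,-2],[0,2,0],[0,0,-2]]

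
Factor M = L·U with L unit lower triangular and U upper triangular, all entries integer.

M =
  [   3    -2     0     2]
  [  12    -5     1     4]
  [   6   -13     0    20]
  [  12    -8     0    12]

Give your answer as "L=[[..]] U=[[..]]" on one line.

  R1 -= 4·R0 → [0,3,1,-4]
  R2 -= 2·R0 → [0,-9,0,16]
  R3 -= 4·R0 → [0,0,0,4]
  R2 -= -3·R1 → [0,0,3,4]
  R3 -= 0·R1 → [0,0,0,4]
  R3 -= 0·R2 → [0,0,0,4]

L=[[1,0,0,0],[4,1,0,0],[2,-3,1,0],[4,0,0,1]] U=[[3,-2,0,2],[0,3,1,-4],[0,0,3,4],[0,0,0,4]]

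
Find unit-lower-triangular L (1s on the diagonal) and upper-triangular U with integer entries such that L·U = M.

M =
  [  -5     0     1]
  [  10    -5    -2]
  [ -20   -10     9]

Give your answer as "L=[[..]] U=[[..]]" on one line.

  r1 -= -2·r0 → [0,-5,0]
  r2 -= 4·r0 → [0,-10,5]
  r2 -= 2·r1 → [0,0,5]

L=[[1,0,0],[-2,1,0],[4,2,1]] U=[[-5,0,1],[0,-5,0],[0,0,5]]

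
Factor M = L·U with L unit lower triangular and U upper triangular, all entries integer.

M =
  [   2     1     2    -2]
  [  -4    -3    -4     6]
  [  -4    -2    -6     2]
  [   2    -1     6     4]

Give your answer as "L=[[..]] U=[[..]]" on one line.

L=[[1,0,0,0],[-2,1,0,0],[-2,0,1,0],[1,2,-2,1]] U=[[2,1,2,-2],[0,-1,0,2],[0,0,-2,-2],[0,0,0,-2]]

  r1 -= -2·r0 → [0,-1,0,2]
  r2 -= -2·r0 → [0,0,-2,-2]
  r3 -= 1·r0 → [0,-2,4,6]
  r2 -= 0·r1 → [0,0,-2,-2]
  r3 -= 2·r1 → [0,0,4,2]
  r3 -= -2·r2 → [0,0,0,-2]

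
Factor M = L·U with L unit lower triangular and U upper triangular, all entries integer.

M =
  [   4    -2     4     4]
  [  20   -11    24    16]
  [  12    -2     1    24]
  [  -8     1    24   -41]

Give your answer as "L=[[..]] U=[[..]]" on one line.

  r1 -= 5·r0 → [0,-1,4,-4]
  r2 -= 3·r0 → [0,4,-11,12]
  r3 -= -2·r0 → [0,-3,32,-33]
  r2 -= -4·r1 → [0,0,5,-4]
  r3 -= 3·r1 → [0,0,20,-21]
  r3 -= 4·r2 → [0,0,0,-5]

L=[[1,0,0,0],[5,1,0,0],[3,-4,1,0],[-2,3,4,1]] U=[[4,-2,4,4],[0,-1,4,-4],[0,0,5,-4],[0,0,0,-5]]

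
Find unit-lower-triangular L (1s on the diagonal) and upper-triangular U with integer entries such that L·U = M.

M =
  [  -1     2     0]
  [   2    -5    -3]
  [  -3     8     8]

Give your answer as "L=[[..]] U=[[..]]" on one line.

L=[[1,0,0],[-2,1,0],[3,-2,1]] U=[[-1,2,0],[0,-1,-3],[0,0,2]]

  r1 -= -2·r0 → [0,-1,-3]
  r2 -= 3·r0 → [0,2,8]
  r2 -= -2·r1 → [0,0,2]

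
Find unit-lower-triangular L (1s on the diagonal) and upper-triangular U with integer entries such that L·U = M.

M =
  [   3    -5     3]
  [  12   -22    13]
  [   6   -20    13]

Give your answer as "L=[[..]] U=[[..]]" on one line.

L=[[1,0,0],[4,1,0],[2,5,1]] U=[[3,-5,3],[0,-2,1],[0,0,2]]

  row1 -= 4·row0 → [0,-2,1]
  row2 -= 2·row0 → [0,-10,7]
  row2 -= 5·row1 → [0,0,2]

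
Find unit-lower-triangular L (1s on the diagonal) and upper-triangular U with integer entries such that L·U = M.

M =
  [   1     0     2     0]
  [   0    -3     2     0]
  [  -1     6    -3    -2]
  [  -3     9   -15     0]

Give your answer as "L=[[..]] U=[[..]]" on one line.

  row1 -= 0·row0 → [0,-3,2,0]
  row2 -= -1·row0 → [0,6,-1,-2]
  row3 -= -3·row0 → [0,9,-9,0]
  row2 -= -2·row1 → [0,0,3,-2]
  row3 -= -3·row1 → [0,0,-3,0]
  row3 -= -1·row2 → [0,0,0,-2]

L=[[1,0,0,0],[0,1,0,0],[-1,-2,1,0],[-3,-3,-1,1]] U=[[1,0,2,0],[0,-3,2,0],[0,0,3,-2],[0,0,0,-2]]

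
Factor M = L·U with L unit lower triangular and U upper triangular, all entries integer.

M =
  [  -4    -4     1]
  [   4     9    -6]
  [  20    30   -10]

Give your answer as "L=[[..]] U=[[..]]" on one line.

  r1 -= -1·r0 → [0,5,-5]
  r2 -= -5·r0 → [0,10,-5]
  r2 -= 2·r1 → [0,0,5]

L=[[1,0,0],[-1,1,0],[-5,2,1]] U=[[-4,-4,1],[0,5,-5],[0,0,5]]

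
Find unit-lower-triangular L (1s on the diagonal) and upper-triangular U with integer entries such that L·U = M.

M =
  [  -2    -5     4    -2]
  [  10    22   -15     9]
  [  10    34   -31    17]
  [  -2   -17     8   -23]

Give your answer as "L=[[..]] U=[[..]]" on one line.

  row1 -= -5·row0 → [0,-3,5,-1]
  row2 -= -5·row0 → [0,9,-11,7]
  row3 -= 1·row0 → [0,-12,4,-21]
  row2 -= -3·row1 → [0,0,4,4]
  row3 -= 4·row1 → [0,0,-16,-17]
  row3 -= -4·row2 → [0,0,0,-1]

L=[[1,0,0,0],[-5,1,0,0],[-5,-3,1,0],[1,4,-4,1]] U=[[-2,-5,4,-2],[0,-3,5,-1],[0,0,4,4],[0,0,0,-1]]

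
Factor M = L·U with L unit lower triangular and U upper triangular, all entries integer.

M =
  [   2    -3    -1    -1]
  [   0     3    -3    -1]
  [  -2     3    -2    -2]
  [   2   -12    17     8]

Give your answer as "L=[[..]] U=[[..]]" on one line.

  r1 -= 0·r0 → [0,3,-3,-1]
  r2 -= -1·r0 → [0,0,-3,-3]
  r3 -= 1·r0 → [0,-9,18,9]
  r2 -= 0·r1 → [0,0,-3,-3]
  r3 -= -3·r1 → [0,0,9,6]
  r3 -= -3·r2 → [0,0,0,-3]

L=[[1,0,0,0],[0,1,0,0],[-1,0,1,0],[1,-3,-3,1]] U=[[2,-3,-1,-1],[0,3,-3,-1],[0,0,-3,-3],[0,0,0,-3]]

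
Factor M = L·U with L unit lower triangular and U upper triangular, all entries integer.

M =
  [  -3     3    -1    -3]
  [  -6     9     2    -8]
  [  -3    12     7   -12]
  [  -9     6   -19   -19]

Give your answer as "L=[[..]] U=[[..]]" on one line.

  r1 -= 2·r0 → [0,3,4,-2]
  r2 -= 1·r0 → [0,9,8,-9]
  r3 -= 3·r0 → [0,-3,-16,-10]
  r2 -= 3·r1 → [0,0,-4,-3]
  r3 -= -1·r1 → [0,0,-12,-12]
  r3 -= 3·r2 → [0,0,0,-3]

L=[[1,0,0,0],[2,1,0,0],[1,3,1,0],[3,-1,3,1]] U=[[-3,3,-1,-3],[0,3,4,-2],[0,0,-4,-3],[0,0,0,-3]]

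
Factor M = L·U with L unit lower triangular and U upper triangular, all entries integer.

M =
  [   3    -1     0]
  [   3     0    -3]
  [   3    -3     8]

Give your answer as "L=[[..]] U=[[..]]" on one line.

L=[[1,0,0],[1,1,0],[1,-2,1]] U=[[3,-1,0],[0,1,-3],[0,0,2]]

  R1 -= 1·R0 → [0,1,-3]
  R2 -= 1·R0 → [0,-2,8]
  R2 -= -2·R1 → [0,0,2]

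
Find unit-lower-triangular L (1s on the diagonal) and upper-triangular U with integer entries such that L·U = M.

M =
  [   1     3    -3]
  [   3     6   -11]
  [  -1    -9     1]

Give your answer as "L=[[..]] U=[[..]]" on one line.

  row1 -= 3·row0 → [0,-3,-2]
  row2 -= -1·row0 → [0,-6,-2]
  row2 -= 2·row1 → [0,0,2]

L=[[1,0,0],[3,1,0],[-1,2,1]] U=[[1,3,-3],[0,-3,-2],[0,0,2]]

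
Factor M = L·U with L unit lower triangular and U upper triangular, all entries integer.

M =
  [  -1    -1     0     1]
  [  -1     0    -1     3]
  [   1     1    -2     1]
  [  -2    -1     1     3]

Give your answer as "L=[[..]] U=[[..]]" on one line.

  R1 -= 1·R0 → [0,1,-1,2]
  R2 -= -1·R0 → [0,0,-2,2]
  R3 -= 2·R0 → [0,1,1,1]
  R2 -= 0·R1 → [0,0,-2,2]
  R3 -= 1·R1 → [0,0,2,-1]
  R3 -= -1·R2 → [0,0,0,1]

L=[[1,0,0,0],[1,1,0,0],[-1,0,1,0],[2,1,-1,1]] U=[[-1,-1,0,1],[0,1,-1,2],[0,0,-2,2],[0,0,0,1]]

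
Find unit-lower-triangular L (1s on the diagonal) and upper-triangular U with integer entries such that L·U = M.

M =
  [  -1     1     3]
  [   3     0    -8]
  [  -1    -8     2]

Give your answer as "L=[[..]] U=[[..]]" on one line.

L=[[1,0,0],[-3,1,0],[1,-3,1]] U=[[-1,1,3],[0,3,1],[0,0,2]]

  row1 -= -3·row0 → [0,3,1]
  row2 -= 1·row0 → [0,-9,-1]
  row2 -= -3·row1 → [0,0,2]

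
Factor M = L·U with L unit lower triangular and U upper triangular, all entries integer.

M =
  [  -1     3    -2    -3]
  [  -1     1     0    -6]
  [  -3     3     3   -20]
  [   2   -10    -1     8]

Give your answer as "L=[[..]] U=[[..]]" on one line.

L=[[1,0,0,0],[1,1,0,0],[3,3,1,0],[-2,2,-3,1]] U=[[-1,3,-2,-3],[0,-2,2,-3],[0,0,3,-2],[0,0,0,2]]

  R1 -= 1·R0 → [0,-2,2,-3]
  R2 -= 3·R0 → [0,-6,9,-11]
  R3 -= -2·R0 → [0,-4,-5,2]
  R2 -= 3·R1 → [0,0,3,-2]
  R3 -= 2·R1 → [0,0,-9,8]
  R3 -= -3·R2 → [0,0,0,2]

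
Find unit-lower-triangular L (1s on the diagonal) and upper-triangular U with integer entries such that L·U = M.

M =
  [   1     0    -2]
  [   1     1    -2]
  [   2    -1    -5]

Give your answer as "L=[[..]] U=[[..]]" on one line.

  r1 -= 1·r0 → [0,1,0]
  r2 -= 2·r0 → [0,-1,-1]
  r2 -= -1·r1 → [0,0,-1]

L=[[1,0,0],[1,1,0],[2,-1,1]] U=[[1,0,-2],[0,1,0],[0,0,-1]]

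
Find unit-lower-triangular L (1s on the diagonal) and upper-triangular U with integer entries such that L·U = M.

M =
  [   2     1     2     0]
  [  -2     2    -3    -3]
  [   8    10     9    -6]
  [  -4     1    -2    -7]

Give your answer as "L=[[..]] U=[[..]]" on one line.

L=[[1,0,0,0],[-1,1,0,0],[4,2,1,0],[-2,1,1,1]] U=[[2,1,2,0],[0,3,-1,-3],[0,0,3,0],[0,0,0,-4]]

  row1 -= -1·row0 → [0,3,-1,-3]
  row2 -= 4·row0 → [0,6,1,-6]
  row3 -= -2·row0 → [0,3,2,-7]
  row2 -= 2·row1 → [0,0,3,0]
  row3 -= 1·row1 → [0,0,3,-4]
  row3 -= 1·row2 → [0,0,0,-4]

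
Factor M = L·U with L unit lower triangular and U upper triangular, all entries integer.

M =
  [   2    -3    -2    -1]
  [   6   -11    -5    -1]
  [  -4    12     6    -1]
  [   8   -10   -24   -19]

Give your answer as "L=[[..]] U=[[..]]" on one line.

  R1 -= 3·R0 → [0,-2,1,2]
  R2 -= -2·R0 → [0,6,2,-3]
  R3 -= 4·R0 → [0,2,-16,-15]
  R2 -= -3·R1 → [0,0,5,3]
  R3 -= -1·R1 → [0,0,-15,-13]
  R3 -= -3·R2 → [0,0,0,-4]

L=[[1,0,0,0],[3,1,0,0],[-2,-3,1,0],[4,-1,-3,1]] U=[[2,-3,-2,-1],[0,-2,1,2],[0,0,5,3],[0,0,0,-4]]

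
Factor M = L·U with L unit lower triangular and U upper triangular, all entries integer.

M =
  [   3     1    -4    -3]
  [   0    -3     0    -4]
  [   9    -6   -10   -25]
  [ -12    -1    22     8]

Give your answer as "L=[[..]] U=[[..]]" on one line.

  row1 -= 0·row0 → [0,-3,0,-4]
  row2 -= 3·row0 → [0,-9,2,-16]
  row3 -= -4·row0 → [0,3,6,-4]
  row2 -= 3·row1 → [0,0,2,-4]
  row3 -= -1·row1 → [0,0,6,-8]
  row3 -= 3·row2 → [0,0,0,4]

L=[[1,0,0,0],[0,1,0,0],[3,3,1,0],[-4,-1,3,1]] U=[[3,1,-4,-3],[0,-3,0,-4],[0,0,2,-4],[0,0,0,4]]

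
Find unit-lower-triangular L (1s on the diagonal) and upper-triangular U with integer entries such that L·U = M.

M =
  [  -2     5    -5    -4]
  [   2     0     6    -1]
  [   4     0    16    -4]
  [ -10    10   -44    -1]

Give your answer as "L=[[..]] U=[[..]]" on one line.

  R1 -= -1·R0 → [0,5,1,-5]
  R2 -= -2·R0 → [0,10,6,-12]
  R3 -= 5·R0 → [0,-15,-19,19]
  R2 -= 2·R1 → [0,0,4,-2]
  R3 -= -3·R1 → [0,0,-16,4]
  R3 -= -4·R2 → [0,0,0,-4]

L=[[1,0,0,0],[-1,1,0,0],[-2,2,1,0],[5,-3,-4,1]] U=[[-2,5,-5,-4],[0,5,1,-5],[0,0,4,-2],[0,0,0,-4]]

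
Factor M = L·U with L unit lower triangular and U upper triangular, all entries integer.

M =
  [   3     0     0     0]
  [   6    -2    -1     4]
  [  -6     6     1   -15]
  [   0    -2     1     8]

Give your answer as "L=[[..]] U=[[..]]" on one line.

L=[[1,0,0,0],[2,1,0,0],[-2,-3,1,0],[0,1,-1,1]] U=[[3,0,0,0],[0,-2,-1,4],[0,0,-2,-3],[0,0,0,1]]

  row1 -= 2·row0 → [0,-2,-1,4]
  row2 -= -2·row0 → [0,6,1,-15]
  row3 -= 0·row0 → [0,-2,1,8]
  row2 -= -3·row1 → [0,0,-2,-3]
  row3 -= 1·row1 → [0,0,2,4]
  row3 -= -1·row2 → [0,0,0,1]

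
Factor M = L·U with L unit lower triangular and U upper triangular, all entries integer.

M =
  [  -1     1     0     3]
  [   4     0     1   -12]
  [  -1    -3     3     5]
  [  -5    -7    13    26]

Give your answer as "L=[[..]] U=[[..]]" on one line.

L=[[1,0,0,0],[-4,1,0,0],[1,-1,1,0],[5,-3,4,1]] U=[[-1,1,0,3],[0,4,1,0],[0,0,4,2],[0,0,0,3]]

  row1 -= -4·row0 → [0,4,1,0]
  row2 -= 1·row0 → [0,-4,3,2]
  row3 -= 5·row0 → [0,-12,13,11]
  row2 -= -1·row1 → [0,0,4,2]
  row3 -= -3·row1 → [0,0,16,11]
  row3 -= 4·row2 → [0,0,0,3]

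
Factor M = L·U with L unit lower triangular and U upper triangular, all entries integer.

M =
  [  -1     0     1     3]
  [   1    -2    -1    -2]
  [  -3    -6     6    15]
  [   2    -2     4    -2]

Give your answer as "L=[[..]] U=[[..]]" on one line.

  R1 -= -1·R0 → [0,-2,0,1]
  R2 -= 3·R0 → [0,-6,3,6]
  R3 -= -2·R0 → [0,-2,6,4]
  R2 -= 3·R1 → [0,0,3,3]
  R3 -= 1·R1 → [0,0,6,3]
  R3 -= 2·R2 → [0,0,0,-3]

L=[[1,0,0,0],[-1,1,0,0],[3,3,1,0],[-2,1,2,1]] U=[[-1,0,1,3],[0,-2,0,1],[0,0,3,3],[0,0,0,-3]]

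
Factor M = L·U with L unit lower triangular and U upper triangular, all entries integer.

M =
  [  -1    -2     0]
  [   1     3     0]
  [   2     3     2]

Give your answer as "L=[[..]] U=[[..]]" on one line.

L=[[1,0,0],[-1,1,0],[-2,-1,1]] U=[[-1,-2,0],[0,1,0],[0,0,2]]

  r1 -= -1·r0 → [0,1,0]
  r2 -= -2·r0 → [0,-1,2]
  r2 -= -1·r1 → [0,0,2]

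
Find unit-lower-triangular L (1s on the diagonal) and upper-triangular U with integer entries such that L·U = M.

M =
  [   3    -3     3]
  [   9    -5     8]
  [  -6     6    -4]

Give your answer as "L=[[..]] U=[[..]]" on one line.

L=[[1,0,0],[3,1,0],[-2,0,1]] U=[[3,-3,3],[0,4,-1],[0,0,2]]

  row1 -= 3·row0 → [0,4,-1]
  row2 -= -2·row0 → [0,0,2]
  row2 -= 0·row1 → [0,0,2]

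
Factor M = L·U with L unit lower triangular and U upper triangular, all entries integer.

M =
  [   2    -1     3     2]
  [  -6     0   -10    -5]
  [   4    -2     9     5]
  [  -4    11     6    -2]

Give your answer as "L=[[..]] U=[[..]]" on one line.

  r1 -= -3·r0 → [0,-3,-1,1]
  r2 -= 2·r0 → [0,0,3,1]
  r3 -= -2·r0 → [0,9,12,2]
  r2 -= 0·r1 → [0,0,3,1]
  r3 -= -3·r1 → [0,0,9,5]
  r3 -= 3·r2 → [0,0,0,2]

L=[[1,0,0,0],[-3,1,0,0],[2,0,1,0],[-2,-3,3,1]] U=[[2,-1,3,2],[0,-3,-1,1],[0,0,3,1],[0,0,0,2]]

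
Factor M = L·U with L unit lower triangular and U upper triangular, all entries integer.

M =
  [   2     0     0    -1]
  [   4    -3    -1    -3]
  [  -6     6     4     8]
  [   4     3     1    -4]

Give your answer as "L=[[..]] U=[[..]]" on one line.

  R1 -= 2·R0 → [0,-3,-1,-1]
  R2 -= -3·R0 → [0,6,4,5]
  R3 -= 2·R0 → [0,3,1,-2]
  R2 -= -2·R1 → [0,0,2,3]
  R3 -= -1·R1 → [0,0,0,-3]
  R3 -= 0·R2 → [0,0,0,-3]

L=[[1,0,0,0],[2,1,0,0],[-3,-2,1,0],[2,-1,0,1]] U=[[2,0,0,-1],[0,-3,-1,-1],[0,0,2,3],[0,0,0,-3]]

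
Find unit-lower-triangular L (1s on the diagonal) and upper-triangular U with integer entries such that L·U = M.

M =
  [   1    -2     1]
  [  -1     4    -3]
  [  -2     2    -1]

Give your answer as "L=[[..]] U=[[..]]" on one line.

  r1 -= -1·r0 → [0,2,-2]
  r2 -= -2·r0 → [0,-2,1]
  r2 -= -1·r1 → [0,0,-1]

L=[[1,0,0],[-1,1,0],[-2,-1,1]] U=[[1,-2,1],[0,2,-2],[0,0,-1]]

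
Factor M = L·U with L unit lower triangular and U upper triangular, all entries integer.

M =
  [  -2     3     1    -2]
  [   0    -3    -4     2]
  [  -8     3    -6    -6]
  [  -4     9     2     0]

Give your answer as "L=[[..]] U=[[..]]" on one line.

  R1 -= 0·R0 → [0,-3,-4,2]
  R2 -= 4·R0 → [0,-9,-10,2]
  R3 -= 2·R0 → [0,3,0,4]
  R2 -= 3·R1 → [0,0,2,-4]
  R3 -= -1·R1 → [0,0,-4,6]
  R3 -= -2·R2 → [0,0,0,-2]

L=[[1,0,0,0],[0,1,0,0],[4,3,1,0],[2,-1,-2,1]] U=[[-2,3,1,-2],[0,-3,-4,2],[0,0,2,-4],[0,0,0,-2]]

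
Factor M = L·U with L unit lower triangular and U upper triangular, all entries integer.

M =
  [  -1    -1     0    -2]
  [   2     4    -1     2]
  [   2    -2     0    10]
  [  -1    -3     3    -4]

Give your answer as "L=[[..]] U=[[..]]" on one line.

  row1 -= -2·row0 → [0,2,-1,-2]
  row2 -= -2·row0 → [0,-4,0,6]
  row3 -= 1·row0 → [0,-2,3,-2]
  row2 -= -2·row1 → [0,0,-2,2]
  row3 -= -1·row1 → [0,0,2,-4]
  row3 -= -1·row2 → [0,0,0,-2]

L=[[1,0,0,0],[-2,1,0,0],[-2,-2,1,0],[1,-1,-1,1]] U=[[-1,-1,0,-2],[0,2,-1,-2],[0,0,-2,2],[0,0,0,-2]]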